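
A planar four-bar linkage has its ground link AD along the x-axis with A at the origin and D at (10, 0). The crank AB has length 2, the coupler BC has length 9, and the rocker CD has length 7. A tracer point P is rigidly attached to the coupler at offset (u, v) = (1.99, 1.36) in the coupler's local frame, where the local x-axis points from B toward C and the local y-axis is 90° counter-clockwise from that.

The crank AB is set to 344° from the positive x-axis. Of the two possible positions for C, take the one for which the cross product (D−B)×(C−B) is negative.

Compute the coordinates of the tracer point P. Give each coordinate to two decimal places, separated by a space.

4.30 -0.96

A=(0,0), D=(10.00,0)
B = A + 2.00·(cos344°, sin344°) = (1.9225, -0.5513)
|BD| = 8.0963
circle(B,9.00) ∩ circle(D,7.00): a=6.0244, h=6.6863
  candidates: C₊=(7.4776,6.5297) cross=54.134; C₋=(8.3882,-6.8119) cross=-54.134
  mode - wants cross < 0 → take C=(8.3882,-6.8119) (cross=-54.134)
ex = (C−B)/|BC| = (0.7184,-0.6956); ey = (0.6956,0.7184)
P = B + 1.99·ex + 1.36·ey = (4.2982,-0.9585)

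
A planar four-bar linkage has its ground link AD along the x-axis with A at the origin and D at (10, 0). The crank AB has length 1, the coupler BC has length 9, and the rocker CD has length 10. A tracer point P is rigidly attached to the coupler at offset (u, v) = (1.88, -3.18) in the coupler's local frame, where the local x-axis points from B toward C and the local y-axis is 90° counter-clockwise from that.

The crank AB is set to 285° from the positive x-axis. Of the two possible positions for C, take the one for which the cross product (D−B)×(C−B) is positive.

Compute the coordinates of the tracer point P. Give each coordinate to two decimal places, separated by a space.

A=(0,0), D=(10.00,0)
B = A + 1.00·(cos285°, sin285°) = (0.2588, -0.9659)
|BD| = 9.7890
circle(B,9.00) ∩ circle(D,10.00): a=3.9240, h=8.0995
  candidates: C₊=(3.3644,7.4813) cross=79.286; C₋=(4.9629,-8.6387) cross=-79.286
  mode + wants cross > 0 → take C=(3.3644,7.4813) (cross=79.286)
ex = (C−B)/|BC| = (0.3451,0.9386); ey = (-0.9386,0.3451)
P = B + 1.88·ex + -3.18·ey = (3.8922,-0.2987)

3.89 -0.30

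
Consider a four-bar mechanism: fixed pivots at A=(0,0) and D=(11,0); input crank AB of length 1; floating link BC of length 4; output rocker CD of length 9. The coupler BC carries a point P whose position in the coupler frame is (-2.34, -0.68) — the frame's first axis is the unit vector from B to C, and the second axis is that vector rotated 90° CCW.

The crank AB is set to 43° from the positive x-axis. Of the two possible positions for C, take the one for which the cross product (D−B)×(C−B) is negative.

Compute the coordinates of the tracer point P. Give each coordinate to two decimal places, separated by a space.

-0.91 2.49

A=(0,0), D=(11.00,0)
B = A + 1.00·(cos43°, sin43°) = (0.7314, 0.6820)
|BD| = 10.2913
circle(B,4.00) ∩ circle(D,9.00): a=1.9876, h=3.4712
  candidates: C₊=(2.9446,4.0139) cross=35.723; C₋=(2.4846,-2.9133) cross=-35.723
  mode - wants cross < 0 → take C=(2.4846,-2.9133) (cross=-35.723)
ex = (C−B)/|BC| = (0.4383,-0.8988); ey = (0.8988,0.4383)
P = B + -2.34·ex + -0.68·ey = (-0.9055,2.4872)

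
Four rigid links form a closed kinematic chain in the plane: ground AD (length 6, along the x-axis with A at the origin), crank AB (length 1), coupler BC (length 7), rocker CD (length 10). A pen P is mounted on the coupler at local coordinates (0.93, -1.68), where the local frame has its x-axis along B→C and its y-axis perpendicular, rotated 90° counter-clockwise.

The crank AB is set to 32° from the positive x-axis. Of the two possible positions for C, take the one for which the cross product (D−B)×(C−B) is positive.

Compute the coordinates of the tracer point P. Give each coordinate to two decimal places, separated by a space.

2.26 1.83

A=(0,0), D=(6.00,0)
B = A + 1.00·(cos32°, sin32°) = (0.8480, 0.5299)
|BD| = 5.1791
circle(B,7.00) ∩ circle(D,10.00): a=-2.3340, h=6.5994
  candidates: C₊=(-0.7985,7.3335) cross=34.179; C₋=(-2.1490,-5.7960) cross=-34.179
  mode + wants cross > 0 → take C=(-0.7985,7.3335) (cross=34.179)
ex = (C−B)/|BC| = (-0.2352,0.9719); ey = (-0.9719,-0.2352)
P = B + 0.93·ex + -1.68·ey = (2.2622,1.8290)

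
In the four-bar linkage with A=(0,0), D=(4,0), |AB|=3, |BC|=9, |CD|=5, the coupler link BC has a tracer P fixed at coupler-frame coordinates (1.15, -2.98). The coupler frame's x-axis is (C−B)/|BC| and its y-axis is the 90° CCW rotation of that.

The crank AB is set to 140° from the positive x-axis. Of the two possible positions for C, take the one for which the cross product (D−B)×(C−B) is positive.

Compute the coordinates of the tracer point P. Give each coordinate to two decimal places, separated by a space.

-0.37 -0.62

A=(0,0), D=(4.00,0)
B = A + 3.00·(cos140°, sin140°) = (-2.2981, 1.9284)
|BD| = 6.5867
circle(B,9.00) ∩ circle(D,5.00): a=7.5443, h=4.9074
  candidates: C₊=(6.3524,4.4121) cross=32.324; C₋=(3.4789,-4.9728) cross=-32.324
  mode + wants cross > 0 → take C=(6.3524,4.4121) (cross=32.324)
ex = (C−B)/|BC| = (0.9612,0.2760); ey = (-0.2760,0.9612)
P = B + 1.15·ex + -2.98·ey = (-0.3704,-0.6186)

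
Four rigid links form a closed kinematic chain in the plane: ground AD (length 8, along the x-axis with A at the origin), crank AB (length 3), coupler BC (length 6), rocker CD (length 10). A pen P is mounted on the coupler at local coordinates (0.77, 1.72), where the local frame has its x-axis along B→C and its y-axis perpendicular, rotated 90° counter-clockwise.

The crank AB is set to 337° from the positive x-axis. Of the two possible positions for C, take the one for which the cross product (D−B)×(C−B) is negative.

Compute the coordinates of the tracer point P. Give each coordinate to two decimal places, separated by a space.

A=(0,0), D=(8.00,0)
B = A + 3.00·(cos337°, sin337°) = (2.7615, -1.1722)
|BD| = 5.3680
circle(B,6.00) ∩ circle(D,10.00): a=-3.2772, h=5.0259
  candidates: C₊=(-1.5341,3.0168) cross=26.979; C₋=(0.6609,-6.7925) cross=-26.979
  mode - wants cross < 0 → take C=(0.6609,-6.7925) (cross=-26.979)
ex = (C−B)/|BC| = (-0.3501,-0.9367); ey = (0.9367,-0.3501)
P = B + 0.77·ex + 1.72·ey = (4.1031,-2.4956)

4.10 -2.50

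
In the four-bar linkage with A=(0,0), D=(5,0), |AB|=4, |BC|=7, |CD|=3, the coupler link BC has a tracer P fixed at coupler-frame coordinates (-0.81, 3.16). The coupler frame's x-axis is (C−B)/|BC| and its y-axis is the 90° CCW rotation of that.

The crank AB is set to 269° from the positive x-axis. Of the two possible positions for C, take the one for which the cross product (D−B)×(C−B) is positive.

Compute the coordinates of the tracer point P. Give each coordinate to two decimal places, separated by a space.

A=(0,0), D=(5.00,0)
B = A + 4.00·(cos269°, sin269°) = (-0.0698, -3.9994)
|BD| = 6.4574
circle(B,7.00) ∩ circle(D,3.00): a=6.3259, h=2.9971
  candidates: C₊=(3.0405,2.2716) cross=19.354; C₋=(6.7530,-2.4345) cross=-19.354
  mode + wants cross > 0 → take C=(3.0405,2.2716) (cross=19.354)
ex = (C−B)/|BC| = (0.4443,0.8959); ey = (-0.8959,0.4443)
P = B + -0.81·ex + 3.16·ey = (-3.2606,-3.3210)

-3.26 -3.32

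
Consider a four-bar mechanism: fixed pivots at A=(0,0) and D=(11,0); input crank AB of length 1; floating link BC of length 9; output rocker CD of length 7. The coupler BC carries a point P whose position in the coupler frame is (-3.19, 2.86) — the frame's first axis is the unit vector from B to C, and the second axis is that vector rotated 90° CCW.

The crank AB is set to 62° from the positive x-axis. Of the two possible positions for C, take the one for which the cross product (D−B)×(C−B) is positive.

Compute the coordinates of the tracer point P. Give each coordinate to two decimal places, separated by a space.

-3.79 1.31

A=(0,0), D=(11.00,0)
B = A + 1.00·(cos62°, sin62°) = (0.4695, 0.8829)
|BD| = 10.5675
circle(B,9.00) ∩ circle(D,7.00): a=6.7978, h=5.8983
  candidates: C₊=(7.7363,6.1926) cross=62.330; C₋=(6.7507,-5.5627) cross=-62.330
  mode + wants cross > 0 → take C=(7.7363,6.1926) (cross=62.330)
ex = (C−B)/|BC| = (0.8074,0.5900); ey = (-0.5900,0.8074)
P = B + -3.19·ex + 2.86·ey = (-3.7935,1.3102)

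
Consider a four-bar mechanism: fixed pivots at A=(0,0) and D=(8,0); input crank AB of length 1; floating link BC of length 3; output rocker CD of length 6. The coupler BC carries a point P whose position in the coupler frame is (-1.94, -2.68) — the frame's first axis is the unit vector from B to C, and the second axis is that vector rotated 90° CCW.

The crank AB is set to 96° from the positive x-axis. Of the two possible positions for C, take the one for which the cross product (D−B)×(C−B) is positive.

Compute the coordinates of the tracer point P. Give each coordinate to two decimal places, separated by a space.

-0.51 -2.29

A=(0,0), D=(8.00,0)
B = A + 1.00·(cos96°, sin96°) = (-0.1045, 0.9945)
|BD| = 8.1653
circle(B,3.00) ∩ circle(D,6.00): a=2.4293, h=1.7602
  candidates: C₊=(2.5211,2.4457) cross=14.373; C₋=(2.0923,-1.0485) cross=-14.373
  mode + wants cross > 0 → take C=(2.5211,2.4457) (cross=14.373)
ex = (C−B)/|BC| = (0.8752,0.4837); ey = (-0.4837,0.8752)
P = B + -1.94·ex + -2.68·ey = (-0.5060,-2.2895)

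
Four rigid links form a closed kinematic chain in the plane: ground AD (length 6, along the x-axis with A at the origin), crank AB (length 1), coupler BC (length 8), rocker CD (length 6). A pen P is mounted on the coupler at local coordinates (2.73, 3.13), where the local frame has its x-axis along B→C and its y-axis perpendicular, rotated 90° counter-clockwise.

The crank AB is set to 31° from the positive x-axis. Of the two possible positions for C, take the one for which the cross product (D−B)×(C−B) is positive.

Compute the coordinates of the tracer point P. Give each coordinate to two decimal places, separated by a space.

0.73 4.67

A=(0,0), D=(6.00,0)
B = A + 1.00·(cos31°, sin31°) = (0.8572, 0.5150)
|BD| = 5.1686
circle(B,8.00) ∩ circle(D,6.00): a=5.2930, h=5.9987
  candidates: C₊=(6.7215,5.9565) cross=31.005; C₋=(5.5260,-5.9812) cross=-31.005
  mode + wants cross > 0 → take C=(6.7215,5.9565) (cross=31.005)
ex = (C−B)/|BC| = (0.7330,0.6802); ey = (-0.6802,0.7330)
P = B + 2.73·ex + 3.13·ey = (0.7294,4.6664)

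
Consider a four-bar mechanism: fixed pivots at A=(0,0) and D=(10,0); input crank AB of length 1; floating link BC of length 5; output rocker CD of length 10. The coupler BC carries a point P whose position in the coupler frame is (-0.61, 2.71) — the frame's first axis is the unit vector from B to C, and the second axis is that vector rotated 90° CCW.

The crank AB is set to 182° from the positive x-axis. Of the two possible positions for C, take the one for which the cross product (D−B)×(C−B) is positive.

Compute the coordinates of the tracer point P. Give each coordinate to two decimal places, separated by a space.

-3.72 0.54

A=(0,0), D=(10.00,0)
B = A + 1.00·(cos182°, sin182°) = (-0.9994, -0.0349)
|BD| = 10.9994
circle(B,5.00) ∩ circle(D,10.00): a=2.0905, h=4.5420
  candidates: C₊=(1.0766,4.5137) cross=49.960; C₋=(1.1055,-4.5703) cross=-49.960
  mode + wants cross > 0 → take C=(1.0766,4.5137) (cross=49.960)
ex = (C−B)/|BC| = (0.4152,0.9097); ey = (-0.9097,0.4152)
P = B + -0.61·ex + 2.71·ey = (-3.7180,0.5354)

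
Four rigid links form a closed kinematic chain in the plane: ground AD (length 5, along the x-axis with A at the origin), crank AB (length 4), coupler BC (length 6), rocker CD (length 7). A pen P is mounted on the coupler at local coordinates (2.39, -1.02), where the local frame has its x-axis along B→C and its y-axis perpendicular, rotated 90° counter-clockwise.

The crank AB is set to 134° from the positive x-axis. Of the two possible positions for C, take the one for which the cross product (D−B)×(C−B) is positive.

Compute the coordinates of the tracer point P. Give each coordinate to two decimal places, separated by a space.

A=(0,0), D=(5.00,0)
B = A + 4.00·(cos134°, sin134°) = (-2.7786, 2.8774)
|BD| = 8.2938
circle(B,6.00) ∩ circle(D,7.00): a=3.3632, h=4.9688
  candidates: C₊=(2.0995,6.3708) cross=41.210; C₋=(-1.3482,-2.9496) cross=-41.210
  mode + wants cross > 0 → take C=(2.0995,6.3708) (cross=41.210)
ex = (C−B)/|BC| = (0.8130,0.5822); ey = (-0.5822,0.8130)
P = B + 2.39·ex + -1.02·ey = (-0.2416,3.4396)

-0.24 3.44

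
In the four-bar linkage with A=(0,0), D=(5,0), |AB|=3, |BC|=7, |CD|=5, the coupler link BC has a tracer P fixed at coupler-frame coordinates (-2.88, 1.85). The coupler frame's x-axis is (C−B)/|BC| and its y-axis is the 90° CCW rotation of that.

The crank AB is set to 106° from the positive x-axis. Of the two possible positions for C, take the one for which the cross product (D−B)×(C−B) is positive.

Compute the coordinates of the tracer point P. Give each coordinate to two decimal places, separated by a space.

-4.12 3.81

A=(0,0), D=(5.00,0)
B = A + 3.00·(cos106°, sin106°) = (-0.8269, 2.8838)
|BD| = 6.5015
circle(B,7.00) ∩ circle(D,5.00): a=5.0965, h=4.7985
  candidates: C₊=(5.8692,4.9239) cross=31.198; C₋=(1.6123,-3.6775) cross=-31.198
  mode + wants cross > 0 → take C=(5.8692,4.9239) (cross=31.198)
ex = (C−B)/|BC| = (0.9566,0.2914); ey = (-0.2914,0.9566)
P = B + -2.88·ex + 1.85·ey = (-4.1211,3.8141)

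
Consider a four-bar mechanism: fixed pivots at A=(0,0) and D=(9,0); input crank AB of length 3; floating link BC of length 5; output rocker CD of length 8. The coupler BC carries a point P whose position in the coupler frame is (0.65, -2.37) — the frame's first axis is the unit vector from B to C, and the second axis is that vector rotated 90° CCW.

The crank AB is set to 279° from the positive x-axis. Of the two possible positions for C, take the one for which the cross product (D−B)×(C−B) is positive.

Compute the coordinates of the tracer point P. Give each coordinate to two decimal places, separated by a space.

A=(0,0), D=(9.00,0)
B = A + 3.00·(cos279°, sin279°) = (0.4693, -2.9631)
|BD| = 9.0306
circle(B,5.00) ∩ circle(D,8.00): a=2.3560, h=4.4101
  candidates: C₊=(1.2479,1.9759) cross=39.826; C₋=(4.1419,-6.3560) cross=-39.826
  mode + wants cross > 0 → take C=(1.2479,1.9759) (cross=39.826)
ex = (C−B)/|BC| = (0.1557,0.9878); ey = (-0.9878,0.1557)
P = B + 0.65·ex + -2.37·ey = (2.9116,-2.6900)

2.91 -2.69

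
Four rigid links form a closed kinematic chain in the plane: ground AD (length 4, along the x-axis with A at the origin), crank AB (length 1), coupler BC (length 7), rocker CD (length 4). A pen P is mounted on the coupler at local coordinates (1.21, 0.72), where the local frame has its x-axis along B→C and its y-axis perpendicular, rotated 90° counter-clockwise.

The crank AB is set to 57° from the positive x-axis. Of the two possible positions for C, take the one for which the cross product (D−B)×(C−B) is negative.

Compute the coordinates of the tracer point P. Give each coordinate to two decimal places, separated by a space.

1.94 0.68

A=(0,0), D=(4.00,0)
B = A + 1.00·(cos57°, sin57°) = (0.5446, 0.8387)
|BD| = 3.5557
circle(B,7.00) ∩ circle(D,4.00): a=6.4183, h=2.7938
  candidates: C₊=(7.4408,2.0398) cross=9.934; C₋=(6.1229,-3.3902) cross=-9.934
  mode - wants cross < 0 → take C=(6.1229,-3.3902) (cross=-9.934)
ex = (C−B)/|BC| = (0.7969,-0.6041); ey = (0.6041,0.7969)
P = B + 1.21·ex + 0.72·ey = (1.9438,0.6814)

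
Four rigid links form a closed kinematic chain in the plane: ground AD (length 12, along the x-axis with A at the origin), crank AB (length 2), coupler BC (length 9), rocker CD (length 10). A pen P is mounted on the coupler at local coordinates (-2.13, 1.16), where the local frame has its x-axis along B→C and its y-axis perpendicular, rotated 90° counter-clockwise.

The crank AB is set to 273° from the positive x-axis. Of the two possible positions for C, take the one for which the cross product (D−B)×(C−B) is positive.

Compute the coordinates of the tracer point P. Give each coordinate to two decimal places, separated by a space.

-1.87 -3.40

A=(0,0), D=(12.00,0)
B = A + 2.00·(cos273°, sin273°) = (0.1047, -1.9973)
|BD| = 12.0618
circle(B,9.00) ∩ circle(D,10.00): a=5.2433, h=7.3149
  candidates: C₊=(4.0644,6.0849) cross=88.231; C₋=(6.4868,-8.3430) cross=-88.231
  mode + wants cross > 0 → take C=(4.0644,6.0849) (cross=88.231)
ex = (C−B)/|BC| = (0.4400,0.8980); ey = (-0.8980,0.4400)
P = B + -2.13·ex + 1.16·ey = (-1.8742,-3.3997)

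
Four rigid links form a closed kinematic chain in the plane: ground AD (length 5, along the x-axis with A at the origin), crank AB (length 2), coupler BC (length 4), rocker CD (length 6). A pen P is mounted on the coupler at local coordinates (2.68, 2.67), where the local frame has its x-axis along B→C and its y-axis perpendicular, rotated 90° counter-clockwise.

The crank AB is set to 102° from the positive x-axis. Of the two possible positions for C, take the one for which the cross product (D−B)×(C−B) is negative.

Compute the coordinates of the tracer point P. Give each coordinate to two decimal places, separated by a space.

A=(0,0), D=(5.00,0)
B = A + 2.00·(cos102°, sin102°) = (-0.4158, 1.9563)
|BD| = 5.7583
circle(B,4.00) ∩ circle(D,6.00): a=1.1425, h=3.8334
  candidates: C₊=(1.9611,5.1735) cross=22.074; C₋=(-0.6436,-2.0372) cross=-22.074
  mode - wants cross < 0 → take C=(-0.6436,-2.0372) (cross=-22.074)
ex = (C−B)/|BC| = (-0.0569,-0.9984); ey = (0.9984,-0.0569)
P = B + 2.68·ex + 2.67·ey = (2.0973,-0.8714)

2.10 -0.87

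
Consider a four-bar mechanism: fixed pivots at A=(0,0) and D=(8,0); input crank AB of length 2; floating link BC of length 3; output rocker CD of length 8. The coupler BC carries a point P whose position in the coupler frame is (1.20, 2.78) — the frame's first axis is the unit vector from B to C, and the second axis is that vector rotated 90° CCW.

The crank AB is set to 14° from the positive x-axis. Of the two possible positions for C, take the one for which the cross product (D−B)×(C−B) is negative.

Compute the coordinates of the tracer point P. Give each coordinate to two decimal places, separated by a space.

3.56 -2.07

A=(0,0), D=(8.00,0)
B = A + 2.00·(cos14°, sin14°) = (1.9406, 0.4838)
|BD| = 6.0787
circle(B,3.00) ∩ circle(D,8.00): a=-1.4846, h=2.6069
  candidates: C₊=(0.6682,3.2006) cross=15.846; C₋=(0.2532,-1.9966) cross=-15.846
  mode - wants cross < 0 → take C=(0.2532,-1.9966) (cross=-15.846)
ex = (C−B)/|BC| = (-0.5625,-0.8268); ey = (0.8268,-0.5625)
P = B + 1.20·ex + 2.78·ey = (3.5642,-2.0720)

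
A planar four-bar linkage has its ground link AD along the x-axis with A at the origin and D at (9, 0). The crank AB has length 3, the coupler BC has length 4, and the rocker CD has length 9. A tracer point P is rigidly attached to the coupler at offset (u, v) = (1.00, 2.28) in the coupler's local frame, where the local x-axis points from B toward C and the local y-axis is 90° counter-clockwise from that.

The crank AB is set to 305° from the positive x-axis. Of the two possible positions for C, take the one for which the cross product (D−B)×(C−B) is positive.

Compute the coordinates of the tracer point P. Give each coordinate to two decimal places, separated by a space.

-0.77 -2.48

A=(0,0), D=(9.00,0)
B = A + 3.00·(cos305°, sin305°) = (1.7207, -2.4575)
|BD| = 7.6829
circle(B,4.00) ∩ circle(D,9.00): a=-0.3887, h=3.9811
  candidates: C₊=(0.0790,1.1901) cross=30.586; C₋=(2.6258,-6.3537) cross=-30.586
  mode + wants cross > 0 → take C=(0.0790,1.1901) (cross=30.586)
ex = (C−B)/|BC| = (-0.4104,0.9119); ey = (-0.9119,-0.4104)
P = B + 1.00·ex + 2.28·ey = (-0.7688,-2.4813)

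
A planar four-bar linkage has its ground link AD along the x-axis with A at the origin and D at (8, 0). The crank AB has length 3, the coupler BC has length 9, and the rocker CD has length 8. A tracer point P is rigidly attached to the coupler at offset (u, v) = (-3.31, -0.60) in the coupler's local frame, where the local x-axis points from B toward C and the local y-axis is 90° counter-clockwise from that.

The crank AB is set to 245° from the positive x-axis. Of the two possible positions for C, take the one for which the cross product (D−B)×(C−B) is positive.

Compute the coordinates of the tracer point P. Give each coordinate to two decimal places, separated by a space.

-2.01 -6.00

A=(0,0), D=(8.00,0)
B = A + 3.00·(cos245°, sin245°) = (-1.2679, -2.7189)
|BD| = 9.6585
circle(B,9.00) ∩ circle(D,8.00): a=5.7093, h=6.9573
  candidates: C₊=(2.2520,5.5642) cross=67.197; C₋=(6.1691,-7.7877) cross=-67.197
  mode + wants cross > 0 → take C=(2.2520,5.5642) (cross=67.197)
ex = (C−B)/|BC| = (0.3911,0.9203); ey = (-0.9203,0.3911)
P = B + -3.31·ex + -0.60·ey = (-2.0102,-5.9999)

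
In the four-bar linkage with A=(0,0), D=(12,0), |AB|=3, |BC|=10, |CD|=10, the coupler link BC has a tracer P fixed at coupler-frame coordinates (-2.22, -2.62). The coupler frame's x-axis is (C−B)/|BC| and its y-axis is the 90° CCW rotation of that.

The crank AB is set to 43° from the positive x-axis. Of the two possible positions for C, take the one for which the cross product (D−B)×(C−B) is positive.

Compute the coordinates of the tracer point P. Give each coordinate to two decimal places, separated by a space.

2.66 -1.36

A=(0,0), D=(12.00,0)
B = A + 3.00·(cos43°, sin43°) = (2.1941, 2.0460)
|BD| = 10.0171
circle(B,10.00) ∩ circle(D,10.00): a=5.0086, h=8.6553
  candidates: C₊=(8.8649,9.4958) cross=86.701; C₋=(5.3292,-7.4498) cross=-86.701
  mode + wants cross > 0 → take C=(8.8649,9.4958) (cross=86.701)
ex = (C−B)/|BC| = (0.6671,0.7450); ey = (-0.7450,0.6671)
P = B + -2.22·ex + -2.62·ey = (2.6650,-1.3556)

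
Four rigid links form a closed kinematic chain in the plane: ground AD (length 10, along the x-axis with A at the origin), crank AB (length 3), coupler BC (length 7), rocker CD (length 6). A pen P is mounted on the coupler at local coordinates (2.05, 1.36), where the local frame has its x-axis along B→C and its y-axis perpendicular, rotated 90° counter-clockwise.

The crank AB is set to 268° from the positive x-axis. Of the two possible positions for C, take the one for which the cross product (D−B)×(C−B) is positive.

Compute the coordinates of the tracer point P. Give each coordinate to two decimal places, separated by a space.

0.20 -0.56

A=(0,0), D=(10.00,0)
B = A + 3.00·(cos268°, sin268°) = (-0.1047, -2.9982)
|BD| = 10.5401
circle(B,7.00) ∩ circle(D,6.00): a=5.8867, h=3.7876
  candidates: C₊=(4.4615,2.3075) cross=39.922; C₋=(6.6163,-4.9548) cross=-39.922
  mode + wants cross > 0 → take C=(4.4615,2.3075) (cross=39.922)
ex = (C−B)/|BC| = (0.6523,0.7580); ey = (-0.7580,0.6523)
P = B + 2.05·ex + 1.36·ey = (0.2017,-0.5572)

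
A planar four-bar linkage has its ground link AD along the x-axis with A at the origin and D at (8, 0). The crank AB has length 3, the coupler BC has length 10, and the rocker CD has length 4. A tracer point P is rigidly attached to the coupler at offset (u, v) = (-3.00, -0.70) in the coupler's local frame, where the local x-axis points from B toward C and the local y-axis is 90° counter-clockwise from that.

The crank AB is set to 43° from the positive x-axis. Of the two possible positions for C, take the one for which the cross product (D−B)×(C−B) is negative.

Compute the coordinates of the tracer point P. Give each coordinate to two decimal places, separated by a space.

-0.79 2.81

A=(0,0), D=(8.00,0)
B = A + 3.00·(cos43°, sin43°) = (2.1941, 2.0460)
|BD| = 6.1559
circle(B,10.00) ∩ circle(D,4.00): a=9.9007, h=1.4059
  candidates: C₊=(11.9992,0.0814) cross=8.655; C₋=(11.0646,-2.5706) cross=-8.655
  mode - wants cross < 0 → take C=(11.0646,-2.5706) (cross=-8.655)
ex = (C−B)/|BC| = (0.8871,-0.4617); ey = (0.4617,0.8871)
P = B + -3.00·ex + -0.70·ey = (-0.7903,2.8100)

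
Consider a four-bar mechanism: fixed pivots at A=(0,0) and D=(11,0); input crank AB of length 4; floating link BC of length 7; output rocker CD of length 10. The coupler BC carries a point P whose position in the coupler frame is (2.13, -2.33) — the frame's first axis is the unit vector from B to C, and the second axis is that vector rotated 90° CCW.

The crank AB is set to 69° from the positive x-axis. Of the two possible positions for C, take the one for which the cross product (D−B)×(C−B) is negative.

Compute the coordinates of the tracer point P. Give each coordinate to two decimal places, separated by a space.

A=(0,0), D=(11.00,0)
B = A + 4.00·(cos69°, sin69°) = (1.4335, 3.7343)
|BD| = 10.2695
circle(B,7.00) ∩ circle(D,10.00): a=2.6517, h=6.4783
  candidates: C₊=(6.2594,8.8049) cross=66.529; C₋=(1.5479,-3.2647) cross=-66.529
  mode - wants cross < 0 → take C=(1.5479,-3.2647) (cross=-66.529)
ex = (C−B)/|BC| = (0.0164,-0.9999); ey = (0.9999,0.0164)
P = B + 2.13·ex + -2.33·ey = (-0.8614,1.5665)

-0.86 1.57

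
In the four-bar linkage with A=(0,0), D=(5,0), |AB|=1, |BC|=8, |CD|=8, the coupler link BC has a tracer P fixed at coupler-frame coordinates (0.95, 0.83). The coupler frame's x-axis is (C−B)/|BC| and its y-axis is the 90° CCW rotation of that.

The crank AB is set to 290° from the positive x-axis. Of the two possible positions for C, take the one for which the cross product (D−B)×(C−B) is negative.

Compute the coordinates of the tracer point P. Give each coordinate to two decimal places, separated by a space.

A=(0,0), D=(5.00,0)
B = A + 1.00·(cos290°, sin290°) = (0.3420, -0.9397)
|BD| = 4.7518
circle(B,8.00) ∩ circle(D,8.00): a=2.3759, h=7.6390
  candidates: C₊=(1.1604,7.0183) cross=36.299; C₋=(4.1817,-7.9580) cross=-36.299
  mode - wants cross < 0 → take C=(4.1817,-7.9580) (cross=-36.299)
ex = (C−B)/|BC| = (0.4800,-0.8773); ey = (0.8773,0.4800)
P = B + 0.95·ex + 0.83·ey = (1.5261,-1.3748)

1.53 -1.37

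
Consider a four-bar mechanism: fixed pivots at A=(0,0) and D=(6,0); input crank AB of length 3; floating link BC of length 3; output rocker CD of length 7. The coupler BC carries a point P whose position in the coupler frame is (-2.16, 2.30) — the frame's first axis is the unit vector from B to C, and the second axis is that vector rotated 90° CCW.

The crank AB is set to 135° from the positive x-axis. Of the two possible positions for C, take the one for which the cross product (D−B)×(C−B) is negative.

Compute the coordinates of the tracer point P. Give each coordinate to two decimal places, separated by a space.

A=(0,0), D=(6.00,0)
B = A + 3.00·(cos135°, sin135°) = (-2.1213, 2.1213)
|BD| = 8.3938
circle(B,3.00) ∩ circle(D,7.00): a=1.8142, h=2.3893
  candidates: C₊=(0.2378,3.9746) cross=20.055; C₋=(-0.9699,-0.6489) cross=-20.055
  mode - wants cross < 0 → take C=(-0.9699,-0.6489) (cross=-20.055)
ex = (C−B)/|BC| = (0.3838,-0.9234); ey = (0.9234,0.3838)
P = B + -2.16·ex + 2.30·ey = (-0.8265,4.9987)

-0.83 5.00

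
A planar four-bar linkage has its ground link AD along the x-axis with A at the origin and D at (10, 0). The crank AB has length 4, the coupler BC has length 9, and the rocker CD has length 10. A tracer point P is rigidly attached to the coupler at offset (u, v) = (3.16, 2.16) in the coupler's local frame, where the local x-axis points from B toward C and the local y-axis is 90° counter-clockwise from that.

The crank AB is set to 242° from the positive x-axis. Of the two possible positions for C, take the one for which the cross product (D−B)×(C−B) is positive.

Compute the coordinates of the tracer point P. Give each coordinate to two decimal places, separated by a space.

-2.79 0.19

A=(0,0), D=(10.00,0)
B = A + 4.00·(cos242°, sin242°) = (-1.8779, -3.5318)
|BD| = 12.3918
circle(B,9.00) ∩ circle(D,10.00): a=5.4293, h=7.1779
  candidates: C₊=(1.2804,4.8958) cross=88.948; C₋=(5.3720,-8.8646) cross=-88.948
  mode + wants cross > 0 → take C=(1.2804,4.8958) (cross=88.948)
ex = (C−B)/|BC| = (0.3509,0.9364); ey = (-0.9364,0.3509)
P = B + 3.16·ex + 2.16·ey = (-2.7916,0.1852)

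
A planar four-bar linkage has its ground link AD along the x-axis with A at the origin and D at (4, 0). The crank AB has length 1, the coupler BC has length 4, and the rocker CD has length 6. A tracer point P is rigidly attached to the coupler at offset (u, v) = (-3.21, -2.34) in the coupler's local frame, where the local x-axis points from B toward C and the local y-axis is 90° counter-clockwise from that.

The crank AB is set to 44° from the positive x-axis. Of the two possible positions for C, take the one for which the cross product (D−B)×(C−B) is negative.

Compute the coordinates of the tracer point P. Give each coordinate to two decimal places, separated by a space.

A=(0,0), D=(4.00,0)
B = A + 1.00·(cos44°, sin44°) = (0.7193, 0.6947)
|BD| = 3.3534
circle(B,4.00) ∩ circle(D,6.00): a=-1.3054, h=3.7810
  candidates: C₊=(0.2255,4.6641) cross=12.679; C₋=(-1.3409,-2.7339) cross=-12.679
  mode - wants cross < 0 → take C=(-1.3409,-2.7339) (cross=-12.679)
ex = (C−B)/|BC| = (-0.5151,-0.8571); ey = (0.8571,-0.5151)
P = B + -3.21·ex + -2.34·ey = (0.3670,4.6514)

0.37 4.65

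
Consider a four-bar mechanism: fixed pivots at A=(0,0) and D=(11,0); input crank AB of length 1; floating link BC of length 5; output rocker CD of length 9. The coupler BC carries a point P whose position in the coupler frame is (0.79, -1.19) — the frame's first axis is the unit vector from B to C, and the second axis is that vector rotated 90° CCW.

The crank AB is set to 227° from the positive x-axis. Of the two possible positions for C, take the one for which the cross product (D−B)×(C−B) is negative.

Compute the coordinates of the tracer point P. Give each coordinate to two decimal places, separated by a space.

A=(0,0), D=(11.00,0)
B = A + 1.00·(cos227°, sin227°) = (-0.6820, -0.7314)
|BD| = 11.7049
circle(B,5.00) ∩ circle(D,9.00): a=3.4603, h=3.6092
  candidates: C₊=(2.5460,3.0870) cross=42.246; C₋=(2.9970,-4.1173) cross=-42.246
  mode - wants cross < 0 → take C=(2.9970,-4.1173) (cross=-42.246)
ex = (C−B)/|BC| = (0.7358,-0.6772); ey = (0.6772,0.7358)
P = B + 0.79·ex + -1.19·ey = (-0.9066,-2.1419)

-0.91 -2.14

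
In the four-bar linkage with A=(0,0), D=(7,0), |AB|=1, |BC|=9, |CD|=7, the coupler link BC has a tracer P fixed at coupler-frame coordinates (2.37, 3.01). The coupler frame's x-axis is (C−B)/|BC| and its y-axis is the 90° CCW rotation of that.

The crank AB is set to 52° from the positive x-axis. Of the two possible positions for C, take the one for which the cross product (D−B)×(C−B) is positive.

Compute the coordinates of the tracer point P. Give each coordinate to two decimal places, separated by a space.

0.25 4.60

A=(0,0), D=(7.00,0)
B = A + 1.00·(cos52°, sin52°) = (0.6157, 0.7880)
|BD| = 6.4328
circle(B,9.00) ∩ circle(D,7.00): a=5.7037, h=6.9619
  candidates: C₊=(7.1292,6.9988) cross=44.785; C₋=(5.4235,-6.8202) cross=-44.785
  mode + wants cross > 0 → take C=(7.1292,6.9988) (cross=44.785)
ex = (C−B)/|BC| = (0.7237,0.6901); ey = (-0.6901,0.7237)
P = B + 2.37·ex + 3.01·ey = (0.2537,4.6019)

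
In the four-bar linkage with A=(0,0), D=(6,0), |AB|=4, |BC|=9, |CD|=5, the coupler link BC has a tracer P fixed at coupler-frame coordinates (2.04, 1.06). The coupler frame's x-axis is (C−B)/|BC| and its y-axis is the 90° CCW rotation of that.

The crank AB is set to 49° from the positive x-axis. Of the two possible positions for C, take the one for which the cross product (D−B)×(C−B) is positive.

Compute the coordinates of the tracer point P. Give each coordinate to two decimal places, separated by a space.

A=(0,0), D=(6.00,0)
B = A + 4.00·(cos49°, sin49°) = (2.6242, 3.0188)
|BD| = 4.5287
circle(B,9.00) ∩ circle(D,5.00): a=8.4471, h=3.1058
  candidates: C₊=(10.9912,-0.2969) cross=14.065; C₋=(6.8505,-4.9271) cross=-14.065
  mode + wants cross > 0 → take C=(10.9912,-0.2969) (cross=14.065)
ex = (C−B)/|BC| = (0.9297,-0.3684); ey = (0.3684,0.9297)
P = B + 2.04·ex + 1.06·ey = (4.9113,3.2527)

4.91 3.25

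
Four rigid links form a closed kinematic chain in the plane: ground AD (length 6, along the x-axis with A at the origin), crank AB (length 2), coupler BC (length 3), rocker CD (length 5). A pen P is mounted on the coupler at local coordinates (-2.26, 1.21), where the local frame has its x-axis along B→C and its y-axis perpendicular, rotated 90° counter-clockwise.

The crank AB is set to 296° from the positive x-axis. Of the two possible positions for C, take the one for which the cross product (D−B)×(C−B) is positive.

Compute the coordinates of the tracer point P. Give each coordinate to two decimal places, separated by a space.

-0.53 -3.94

A=(0,0), D=(6.00,0)
B = A + 2.00·(cos296°, sin296°) = (0.8767, -1.7976)
|BD| = 5.4295
circle(B,3.00) ∩ circle(D,5.00): a=1.2413, h=2.7312
  candidates: C₊=(1.1438,1.1905) cross=14.829; C₋=(2.9523,-3.9637) cross=-14.829
  mode + wants cross > 0 → take C=(1.1438,1.1905) (cross=14.829)
ex = (C−B)/|BC| = (0.0890,0.9960); ey = (-0.9960,0.0890)
P = B + -2.26·ex + 1.21·ey = (-0.5296,-3.9409)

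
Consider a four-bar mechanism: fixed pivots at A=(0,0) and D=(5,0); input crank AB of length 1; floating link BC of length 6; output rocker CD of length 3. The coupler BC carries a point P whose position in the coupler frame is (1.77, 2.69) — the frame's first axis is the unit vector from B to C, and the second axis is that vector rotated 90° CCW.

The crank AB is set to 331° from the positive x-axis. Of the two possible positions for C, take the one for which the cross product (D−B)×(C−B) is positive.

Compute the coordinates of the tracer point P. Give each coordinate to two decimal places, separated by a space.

A=(0,0), D=(5.00,0)
B = A + 1.00·(cos331°, sin331°) = (0.8746, -0.4848)
|BD| = 4.1538
circle(B,6.00) ∩ circle(D,3.00): a=5.3269, h=2.7611
  candidates: C₊=(5.8429,2.8792) cross=11.469; C₋=(6.4874,-2.6053) cross=-11.469
  mode + wants cross > 0 → take C=(5.8429,2.8792) (cross=11.469)
ex = (C−B)/|BC| = (0.8280,0.5607); ey = (-0.5607,0.8280)
P = B + 1.77·ex + 2.69·ey = (0.8321,2.7350)

0.83 2.74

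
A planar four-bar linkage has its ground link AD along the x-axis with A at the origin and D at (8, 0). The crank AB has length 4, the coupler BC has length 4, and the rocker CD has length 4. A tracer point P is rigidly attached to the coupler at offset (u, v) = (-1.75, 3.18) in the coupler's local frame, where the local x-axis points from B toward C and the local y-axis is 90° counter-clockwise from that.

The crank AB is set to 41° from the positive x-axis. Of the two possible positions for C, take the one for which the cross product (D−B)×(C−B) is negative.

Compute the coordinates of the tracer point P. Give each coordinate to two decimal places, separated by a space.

5.55 5.23

A=(0,0), D=(8.00,0)
B = A + 4.00·(cos41°, sin41°) = (3.0188, 2.6242)
|BD| = 5.6301
circle(B,4.00) ∩ circle(D,4.00): a=2.8151, h=2.8417
  candidates: C₊=(6.8340,3.8263) cross=15.999; C₋=(4.1849,-1.2020) cross=-15.999
  mode - wants cross < 0 → take C=(4.1849,-1.2020) (cross=-15.999)
ex = (C−B)/|BC| = (0.2915,-0.9566); ey = (0.9566,0.2915)
P = B + -1.75·ex + 3.18·ey = (5.5506,5.2252)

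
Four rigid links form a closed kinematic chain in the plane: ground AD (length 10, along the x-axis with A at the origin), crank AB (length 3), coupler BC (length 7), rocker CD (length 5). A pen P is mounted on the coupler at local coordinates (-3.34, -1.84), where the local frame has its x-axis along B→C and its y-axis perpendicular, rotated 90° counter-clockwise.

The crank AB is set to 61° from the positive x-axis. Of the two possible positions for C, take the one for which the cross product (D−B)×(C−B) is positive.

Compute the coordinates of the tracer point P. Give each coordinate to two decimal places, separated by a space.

A=(0,0), D=(10.00,0)
B = A + 3.00·(cos61°, sin61°) = (1.4544, 2.6239)
|BD| = 8.9393
circle(B,7.00) ∩ circle(D,5.00): a=5.8120, h=3.9013
  candidates: C₊=(8.1556,4.6474) cross=34.875; C₋=(5.8654,-2.8115) cross=-34.875
  mode + wants cross > 0 → take C=(8.1556,4.6474) (cross=34.875)
ex = (C−B)/|BC| = (0.9573,0.2891); ey = (-0.2891,0.9573)
P = B + -3.34·ex + -1.84·ey = (-1.2111,-0.1031)

-1.21 -0.10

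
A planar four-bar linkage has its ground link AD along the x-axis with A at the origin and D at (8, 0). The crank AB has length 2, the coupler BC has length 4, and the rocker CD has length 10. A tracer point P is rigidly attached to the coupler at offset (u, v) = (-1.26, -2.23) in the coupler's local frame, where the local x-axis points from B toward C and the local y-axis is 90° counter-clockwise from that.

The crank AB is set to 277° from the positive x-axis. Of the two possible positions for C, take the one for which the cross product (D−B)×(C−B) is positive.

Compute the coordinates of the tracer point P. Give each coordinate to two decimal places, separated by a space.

A=(0,0), D=(8.00,0)
B = A + 2.00·(cos277°, sin277°) = (0.2437, -1.9851)
|BD| = 8.0063
circle(B,4.00) ∩ circle(D,10.00): a=-1.2428, h=3.8020
  candidates: C₊=(-1.9029,1.3901) cross=30.440; C₋=(-0.0175,-5.9766) cross=-30.440
  mode + wants cross > 0 → take C=(-1.9029,1.3901) (cross=30.440)
ex = (C−B)/|BC| = (-0.5367,0.8438); ey = (-0.8438,-0.5367)
P = B + -1.26·ex + -2.23·ey = (2.8016,-1.8515)

2.80 -1.85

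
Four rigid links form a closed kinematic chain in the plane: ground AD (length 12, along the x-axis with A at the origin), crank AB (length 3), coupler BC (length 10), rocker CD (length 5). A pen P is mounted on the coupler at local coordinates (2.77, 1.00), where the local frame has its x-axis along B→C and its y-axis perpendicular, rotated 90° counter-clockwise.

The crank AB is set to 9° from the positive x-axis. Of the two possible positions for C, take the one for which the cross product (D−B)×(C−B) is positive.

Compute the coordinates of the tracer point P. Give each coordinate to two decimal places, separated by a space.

A=(0,0), D=(12.00,0)
B = A + 3.00·(cos9°, sin9°) = (2.9631, 0.4693)
|BD| = 9.0491
circle(B,10.00) ∩ circle(D,5.00): a=8.6686, h=4.9855
  candidates: C₊=(11.8786,4.9985) cross=45.114; C₋=(11.3615,-4.9591) cross=-45.114
  mode + wants cross > 0 → take C=(11.8786,4.9985) (cross=45.114)
ex = (C−B)/|BC| = (0.8916,0.4529); ey = (-0.4529,0.8916)
P = B + 2.77·ex + 1.00·ey = (4.9797,2.6154)

4.98 2.62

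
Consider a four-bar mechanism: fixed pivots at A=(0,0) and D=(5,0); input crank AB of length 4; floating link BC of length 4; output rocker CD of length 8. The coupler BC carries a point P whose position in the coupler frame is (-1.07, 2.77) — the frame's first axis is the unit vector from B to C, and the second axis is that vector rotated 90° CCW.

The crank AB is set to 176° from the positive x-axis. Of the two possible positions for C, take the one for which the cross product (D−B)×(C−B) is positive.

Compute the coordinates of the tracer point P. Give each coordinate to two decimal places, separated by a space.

-6.93 0.69

A=(0,0), D=(5.00,0)
B = A + 4.00·(cos176°, sin176°) = (-3.9903, 0.2790)
|BD| = 8.9946
circle(B,4.00) ∩ circle(D,8.00): a=1.8290, h=3.5573
  candidates: C₊=(-2.0518,3.7779) cross=31.997; C₋=(-2.2725,-3.3333) cross=-31.997
  mode + wants cross > 0 → take C=(-2.0518,3.7779) (cross=31.997)
ex = (C−B)/|BC| = (0.4846,0.8747); ey = (-0.8747,0.4846)
P = B + -1.07·ex + 2.77·ey = (-6.9318,0.6855)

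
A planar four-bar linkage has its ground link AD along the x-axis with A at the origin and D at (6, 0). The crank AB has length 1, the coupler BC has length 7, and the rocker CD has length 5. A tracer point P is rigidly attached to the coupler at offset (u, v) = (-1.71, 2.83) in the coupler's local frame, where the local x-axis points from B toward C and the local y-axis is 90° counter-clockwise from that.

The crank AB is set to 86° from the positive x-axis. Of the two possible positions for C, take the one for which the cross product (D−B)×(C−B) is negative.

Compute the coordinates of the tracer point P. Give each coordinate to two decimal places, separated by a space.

A=(0,0), D=(6.00,0)
B = A + 1.00·(cos86°, sin86°) = (0.0698, 0.9976)
|BD| = 6.0136
circle(B,7.00) ∩ circle(D,5.00): a=5.0023, h=4.8967
  candidates: C₊=(5.8150,4.9966) cross=29.446; C₋=(4.1904,-4.6611) cross=-29.446
  mode - wants cross < 0 → take C=(4.1904,-4.6611) (cross=-29.446)
ex = (C−B)/|BC| = (0.5887,-0.8084); ey = (0.8084,0.5887)
P = B + -1.71·ex + 2.83·ey = (1.3508,4.0458)

1.35 4.05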